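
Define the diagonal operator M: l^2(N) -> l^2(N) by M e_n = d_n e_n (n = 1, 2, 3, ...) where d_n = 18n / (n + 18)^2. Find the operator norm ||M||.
||M|| = 1/4 (attained at n = 18)

For M diagonal, ||M|| = sup_n |d_n|. Treat f(x) = 18x / (x + 18)^2 for real x > 0. By the quotient rule, f'(x) = 18(18 - x)/(x + 18)^3, which is positive for x < 18 and negative for x > 18. So f has a unique maximum at x = 18, and since 18 is a positive integer, the supremum over n ≥ 1 is attained at n = 18: d_18 = 18·18/(18 + 18)^2 = 18·18/1296 = 1/4. Hence ||M|| = 1/4.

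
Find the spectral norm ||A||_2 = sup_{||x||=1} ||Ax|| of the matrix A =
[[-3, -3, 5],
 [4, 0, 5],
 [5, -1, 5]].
||A||_2 ≈ 9.8724 (= sqrt(largest eigenvalue of A^T A))

||A||_2 = sigma_max(A) = sqrt(lambda_max(A^T A)). Form the symmetric matrix M = A^T A =
[[50, 4, 30],
 [4, 10, -20],
 [30, -20, 75]].
Its characteristic polynomial (trace, sum of principal 2x2 minors, determinant of M give the coefficients) is
  p(λ) = det(λ I - M) = λ^3 - 135λ^2 + 3684λ - 2500.
No integer candidate from the rational root theorem (±divisors of 2500) is a root, so the roots are irrational. The cubic discriminant is Δ = 44960005584 > 0, so there are three distinct real roots. p(0) = -2500 and p(1) = 1050 have opposite signs, so a root lies in (0, 1); Newton's method refines it to λ ≈ 0.6963. p(36) = 1820 and p(37) = -354 have opposite signs, so a root lies in (36, 37); Newton's method refines it to λ ≈ 36.8387. p(97) = -2694 and p(98) = 3184 have opposite signs, so a root lies in (97, 98); Newton's method refines it to λ ≈ 97.465. Check (Vieta): the three roots sum to 135, matching tr M = 135.
So the eigenvalues of A^T A are ≈ 0.6963, 36.8387, 97.465 (all ≥ 0, as they must be for A^T A). The largest is λ_max ≈ 97.465, hence ||A||_2 = sqrt(λ_max) ≈ 9.8724.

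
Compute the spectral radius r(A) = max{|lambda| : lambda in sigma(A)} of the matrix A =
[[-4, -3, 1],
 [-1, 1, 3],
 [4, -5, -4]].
r(A) ≈ 6.1672

The eigenvalues of A are the roots of its characteristic polynomial. With M = A (coefficients from the trace, the sum of principal 2x2 minors, and det A):
  p(λ) = det(λ I - M) = λ^3 + 7λ^2 + 16λ + 67.
No integer candidate from the rational root theorem (±divisors of 67) is a root, so the roots are irrational. The cubic discriminant is Δ = -81895 < 0, so there is one real root and a complex-conjugate pair. p(-7) = -45 and p(-6) = 7 have opposite signs, so a root lies in (-7, -6); Newton's method refines it to λ ≈ -6.1672. Dividing out (λ - (-6.1672)) leaves approximately λ^2 + 0.8328λ + 10.8639. For λ^2 + 0.8328λ + 10.8639 the discriminant is -42.7622. It is negative, so the remaining roots are the complex-conjugate pair λ ≈ -0.4164 ± 3.2696i. Their product equals the constant term, so |λ|^2 ≈ 10.8639 and |λ| ≈ 3.296.
Thus the eigenvalues (to 4 decimals) are -6.1672 (modulus 6.1672); -0.4164 ± 3.2696i (modulus 3.296). The spectral radius is the largest modulus: r(A) ≈ 6.1672. (Cross-check: r(A) ≤ ||A||_2 ≈ 8.1288; equality holds whenever A is normal, though it can also hold for some non-normal A.)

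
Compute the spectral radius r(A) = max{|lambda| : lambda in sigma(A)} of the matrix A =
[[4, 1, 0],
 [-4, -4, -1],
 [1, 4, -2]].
r(A) ≈ 3.4912

The eigenvalues of A are the roots of its characteristic polynomial. With M = A (coefficients from the trace, the sum of principal 2x2 minors, and det A):
  p(λ) = det(λ I - M) = λ^3 + 2λ^2 - 8λ - 39.
No integer candidate from the rational root theorem (±divisors of 39) is a root, so the roots are irrational. The cubic discriminant is Δ = -26283 < 0, so there is one real root and a complex-conjugate pair. p(3) = -18 and p(4) = 25 have opposite signs, so a root lies in (3, 4); Newton's method refines it to λ ≈ 3.4912. Dividing out (λ - (3.4912)) leaves approximately λ^2 + 5.4912λ + 11.1709. For λ^2 + 5.4912λ + 11.1709 the discriminant is -14.5304. It is negative, so the remaining roots are the complex-conjugate pair λ ≈ -2.7456 ± 1.9059i. Their product equals the constant term, so |λ|^2 ≈ 11.1709 and |λ| ≈ 3.3423.
Thus the eigenvalues (to 4 decimals) are 3.4912 (modulus 3.4912); -2.7456 ± 1.9059i (modulus 3.3423). The spectral radius is the largest modulus: r(A) ≈ 3.4912. (Cross-check: r(A) ≤ ||A||_2 ≈ 7.5524; equality holds whenever A is normal, though it can also hold for some non-normal A.)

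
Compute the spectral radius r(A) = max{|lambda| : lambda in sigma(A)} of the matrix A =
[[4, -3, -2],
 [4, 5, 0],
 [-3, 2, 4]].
r(A) ≈ 6.2583

The eigenvalues of A are the roots of its characteristic polynomial. With M = A (coefficients from the trace, the sum of principal 2x2 minors, and det A):
  p(λ) = det(λ I - M) = λ^3 - 13λ^2 + 62λ - 82.
No integer candidate from the rational root theorem (±divisors of 82) is a root, so the roots are irrational. The cubic discriminant is Δ = -16184 < 0, so there is one real root and a complex-conjugate pair. p(2) = -2 and p(3) = 14 have opposite signs, so a root lies in (2, 3); Newton's method refines it to λ ≈ 2.0937. Dividing out (λ - (2.0937)) leaves approximately λ^2 - 10.9063λ + 39.1658. For λ^2 - 10.9063λ + 39.1658 the discriminant is -37.715. It is negative, so the remaining roots are the complex-conjugate pair λ ≈ 5.4532 ± 3.0706i. Their product equals the constant term, so |λ|^2 ≈ 39.1658 and |λ| ≈ 6.2583.
Thus the eigenvalues (to 4 decimals) are 2.0937 (modulus 2.0937); 5.4532 ± 3.0706i (modulus 6.2583). The spectral radius is the largest modulus: r(A) ≈ 6.2583. (Cross-check: r(A) ≤ ||A||_2 ≈ 7.4374; equality holds whenever A is normal, though it can also hold for some non-normal A.)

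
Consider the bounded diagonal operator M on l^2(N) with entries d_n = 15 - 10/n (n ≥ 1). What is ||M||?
||M|| = 15

For a diagonal operator on l^2 with entries d_n, ||M|| = sup_n |d_n|. Here d_1 = 5, d_2 = 10, ..., and d_n = 15 - 10/n increases monotonically toward 15. All terms lie in [5, 15), so |d_n| = d_n and the supremum is the limit 15, which is not attained by any individual d_n. Hence ||M|| = 15.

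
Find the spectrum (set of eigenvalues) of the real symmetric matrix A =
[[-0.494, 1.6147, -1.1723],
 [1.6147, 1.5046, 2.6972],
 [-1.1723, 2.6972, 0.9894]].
sigma(A) ≈ {-3, 1, 4}

A is real symmetric, so its spectrum consists of real eigenvalues. Expanding the characteristic polynomial of the displayed matrix gives
  det(λ I - A) = p(λ) = λ^3 + (-2)λ^2 + (-11)λ + (12).
Solving p(λ) = 0 yields eigenvalues ≈ -3, 1, 4. (A is shown rounded to 4 decimals, so these recover the underlying integer eigenvalues to within that precision.)
Verification: the trace of A = 2 equals the sum of eigenvalues 2, and det(A) ≈ -12.0001 matches the eigenvalue product -12.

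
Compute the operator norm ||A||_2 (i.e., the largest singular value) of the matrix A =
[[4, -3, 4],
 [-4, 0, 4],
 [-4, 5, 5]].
||A||_2 ≈ 9.5168 (= sqrt(largest eigenvalue of A^T A))

||A||_2 = sigma_max(A) = sqrt(lambda_max(A^T A)). Form the symmetric matrix M = A^T A =
[[48, -32, -20],
 [-32, 34, 13],
 [-20, 13, 57]].
Its characteristic polynomial (trace, sum of principal 2x2 minors, determinant of M give the coefficients) is
  p(λ) = det(λ I - M) = λ^3 - 139λ^2 + 4713λ - 29584.
No integer candidate from the rational root theorem (±divisors of 29584) is a root, so the roots are irrational. The cubic discriminant is Δ = 17833777349 > 0, so there are three distinct real roots. p(8) = -264 and p(9) = 2303 have opposite signs, so a root lies in (8, 9); Newton's method refines it to λ ≈ 8.0989. p(40) = 536 and p(41) = -1089 have opposite signs, so a root lies in (40, 41); Newton's method refines it to λ ≈ 40.3323. p(90) = -2314 and p(91) = 1811 have opposite signs, so a root lies in (90, 91); Newton's method refines it to λ ≈ 90.5689. Check (Vieta): the three roots sum to 139, matching tr M = 139.
So the eigenvalues of A^T A are ≈ 8.0989, 40.3323, 90.5689 (all ≥ 0, as they must be for A^T A). The largest is λ_max ≈ 90.5689, hence ||A||_2 = sqrt(λ_max) ≈ 9.5168.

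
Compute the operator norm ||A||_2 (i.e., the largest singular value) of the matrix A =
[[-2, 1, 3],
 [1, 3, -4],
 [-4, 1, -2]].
||A||_2 ≈ 5.851 (= sqrt(largest eigenvalue of A^T A))

||A||_2 = sigma_max(A) = sqrt(lambda_max(A^T A)). Form the symmetric matrix M = A^T A =
[[21, -3, -2],
 [-3, 11, -11],
 [-2, -11, 29]].
Its characteristic polynomial (trace, sum of principal 2x2 minors, determinant of M give the coefficients) is
  p(λ) = det(λ I - M) = λ^3 - 61λ^2 + 1025λ - 3721.
No integer candidate from the rational root theorem (±divisors of 3721) is a root, so the roots are irrational. The cubic discriminant is Δ = 37389664 > 0, so there are three distinct real roots. p(4) = -533 and p(5) = 4 have opposite signs, so a root lies in (4, 5); Newton's method refines it to λ ≈ 4.9918. p(21) = 164 and p(22) = -47 have opposite signs, so a root lies in (21, 22); Newton's method refines it to λ ≈ 21.7741. p(34) = -83 and p(35) = 304 have opposite signs, so a root lies in (34, 35); Newton's method refines it to λ ≈ 34.234. Check (Vieta): the three roots sum to 61, matching tr M = 61.
So the eigenvalues of A^T A are ≈ 4.9918, 21.7741, 34.234 (all ≥ 0, as they must be for A^T A). The largest is λ_max ≈ 34.234, hence ||A||_2 = sqrt(λ_max) ≈ 5.851.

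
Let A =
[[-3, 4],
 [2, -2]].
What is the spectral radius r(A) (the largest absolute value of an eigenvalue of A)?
r(A) = (5 + sqrt(33))/2 ≈ 5.3723

The eigenvalues of A are the roots of its characteristic polynomial. With M = A (coefficients from the trace and determinant):
  p(λ) = det(λ I - M) = λ^2 + 5λ - 2.
For λ^2 + 5λ - 2 the discriminant is 33. It is nonnegative but not a perfect square, so the roots are real and irrational: λ = (-5 ± sqrt(33))/2 ≈ 0.3723, -5.3723.
Thus the eigenvalues (to 4 decimals) are 0.3723 (modulus 0.3723); -5.3723 (modulus 5.3723). The spectral radius is the largest modulus: r(A) = (5 + sqrt(33))/2 ≈ 5.3723. (Cross-check: r(A) ≤ ||A||_2 ≈ 5.734; equality holds whenever A is normal, though it can also hold for some non-normal A.)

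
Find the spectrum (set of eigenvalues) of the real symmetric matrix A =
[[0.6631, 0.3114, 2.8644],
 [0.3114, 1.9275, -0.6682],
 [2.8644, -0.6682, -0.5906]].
sigma(A) ≈ {-3, 2, 3}

A is real symmetric, so its spectrum consists of real eigenvalues. Expanding the characteristic polynomial of the displayed matrix gives
  det(λ I - A) = p(λ) = λ^3 + (-2)λ^2 + (-9)λ + (18).
Solving p(λ) = 0 yields eigenvalues ≈ -3, 2, 3. (A is shown rounded to 4 decimals, so these recover the underlying integer eigenvalues to within that precision.)
Verification: the trace of A = 2 equals the sum of eigenvalues 2, and det(A) ≈ -18.0004 matches the eigenvalue product -18.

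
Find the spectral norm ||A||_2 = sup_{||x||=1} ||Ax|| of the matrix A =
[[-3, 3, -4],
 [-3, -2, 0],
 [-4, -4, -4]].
||A||_2 ≈ 8.0722 (= sqrt(largest eigenvalue of A^T A))

||A||_2 = sigma_max(A) = sqrt(lambda_max(A^T A)). Form the symmetric matrix M = A^T A =
[[34, 13, 28],
 [13, 29, 4],
 [28, 4, 32]].
Its characteristic polynomial (trace, sum of principal 2x2 minors, determinant of M give the coefficients) is
  p(λ) = det(λ I - M) = λ^3 - 95λ^2 + 2033λ - 5776.
No integer candidate from the rational root theorem (±divisors of 5776) is a root, so the roots are irrational. The cubic discriminant is Δ = 3061137405 > 0, so there are three distinct real roots. p(3) = -505 and p(4) = 900 have opposite signs, so a root lies in (3, 4); Newton's method refines it to λ ≈ 3.3458. p(26) = 438 and p(27) = -457 have opposite signs, so a root lies in (26, 27); Newton's method refines it to λ ≈ 26.4937. p(65) = -381 and p(66) = 2078 have opposite signs, so a root lies in (65, 66); Newton's method refines it to λ ≈ 65.1605. Check (Vieta): the three roots sum to 95, matching tr M = 95.
So the eigenvalues of A^T A are ≈ 3.3458, 26.4937, 65.1605 (all ≥ 0, as they must be for A^T A). The largest is λ_max ≈ 65.1605, hence ||A||_2 = sqrt(λ_max) ≈ 8.0722.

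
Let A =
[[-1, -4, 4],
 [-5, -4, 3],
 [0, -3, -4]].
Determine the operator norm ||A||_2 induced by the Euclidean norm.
||A||_2 ≈ 8.7003 (= sqrt(largest eigenvalue of A^T A))

||A||_2 = sigma_max(A) = sqrt(lambda_max(A^T A)). Form the symmetric matrix M = A^T A =
[[26, 24, -19],
 [24, 41, -16],
 [-19, -16, 41]].
Its characteristic polynomial (trace, sum of principal 2x2 minors, determinant of M give the coefficients) is
  p(λ) = det(λ I - M) = λ^3 - 108λ^2 + 2620λ - 13225.
No integer candidate from the rational root theorem (±divisors of 13225) is a root, so the roots are irrational. The cubic discriminant is Δ = 4124995925 > 0, so there are three distinct real roots. p(6) = -1177 and p(7) = 166 have opposite signs, so a root lies in (6, 7); Newton's method refines it to λ ≈ 6.8689. p(25) = 400 and p(26) = -537 have opposite signs, so a root lies in (25, 26); Newton's method refines it to λ ≈ 25.4352. p(75) = -2350 and p(76) = 1063 have opposite signs, so a root lies in (75, 76); Newton's method refines it to λ ≈ 75.6959. Check (Vieta): the three roots sum to 108, matching tr M = 108.
So the eigenvalues of A^T A are ≈ 6.8689, 25.4352, 75.6959 (all ≥ 0, as they must be for A^T A). The largest is λ_max ≈ 75.6959, hence ||A||_2 = sqrt(λ_max) ≈ 8.7003.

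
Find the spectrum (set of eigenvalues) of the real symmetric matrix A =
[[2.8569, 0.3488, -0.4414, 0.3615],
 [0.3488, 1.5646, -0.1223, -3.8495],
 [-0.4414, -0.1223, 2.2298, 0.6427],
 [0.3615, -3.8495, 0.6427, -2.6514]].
sigma(A) ≈ {-5, 2, 3, 4}

A is real symmetric, so its spectrum consists of real eigenvalues. Expanding the characteristic polynomial of the displayed matrix gives
  det(λ I - A) = p(λ) = λ^4 + (-4)λ^3 + (-19)λ^2 + (105.9982)λ + (-119.9963).
Solving p(λ) = 0 yields eigenvalues ≈ -5, 2, 3, 4. (A is shown rounded to 4 decimals, so these recover the underlying integer eigenvalues to within that precision.)
Verification: the trace of A = 4 equals the sum of eigenvalues 4, and det(A) ≈ -119.9963 matches the eigenvalue product -120.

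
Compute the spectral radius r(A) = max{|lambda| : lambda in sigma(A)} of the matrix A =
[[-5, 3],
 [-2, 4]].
r(A) = (1 + sqrt(57))/2 ≈ 4.2749

The eigenvalues of A are the roots of its characteristic polynomial. With M = A (coefficients from the trace and determinant):
  p(λ) = det(λ I - M) = λ^2 + λ - 14.
For λ^2 + λ - 14 the discriminant is 57. It is nonnegative but not a perfect square, so the roots are real and irrational: λ = (-1 ± sqrt(57))/2 ≈ 3.2749, -4.2749.
Thus the eigenvalues (to 4 decimals) are 3.2749 (modulus 3.2749); -4.2749 (modulus 4.2749). The spectral radius is the largest modulus: r(A) = (1 + sqrt(57))/2 ≈ 4.2749. (Cross-check: r(A) ≤ ||A||_2 ≈ 7.0772; equality holds whenever A is normal, though it can also hold for some non-normal A.)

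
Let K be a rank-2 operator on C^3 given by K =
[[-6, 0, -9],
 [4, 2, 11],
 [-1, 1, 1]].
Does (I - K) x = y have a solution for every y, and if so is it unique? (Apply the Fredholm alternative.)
(I - K) is invertible (det(I - K) = -32 ≠ 0), so for every y in C^3 the equation (I - K) x = y has a unique solution.

K has rank 2 and factors as K = U V^T = u1 v1^T + u2 v2^T with u1 = (3, -3, 0), v1 = (-2, 0, -3), u2 = (0, -2, -1), v2 = (1, -1, -1) (multiplying out reproduces the displayed K). The nonzero eigenvalues of U V^T coincide with those of the 2 x 2 matrix G = V^T U = [[v1·u1, v1·u2], [v2·u1, v2·u2]] = [[-6, 3], [6, 3]], and by the Sylvester determinant identity det(I_3 - U V^T) = det(I_2 - V^T U) = det([[7, -3], [-6, -2]]) = (7)(-2) - (-3)(-6) = -32. (Direct check: I - K =
[[7, 0, 9],
 [-4, -1, -11],
 [1, -1, 0]]
has determinant -32.) The finite-dimensional Fredholm alternative says: either (I - K) is invertible, or ker(I - K) ≠ {0} and then range(I - K) = ker((I - K)^*)^⊥, with dim ker(I - K) = dim ker((I - K)^*). Since det(I - K) ≠ 0, 1 is not an eigenvalue of K and ker(I - K) = {0}, so we are in the first case: for every y there is a unique x = (I - K)^(-1) y. (Explicitly, by the Woodbury identity, (I - U V^T)^(-1) = I + U (I_2 - G)^(-1) V^T.)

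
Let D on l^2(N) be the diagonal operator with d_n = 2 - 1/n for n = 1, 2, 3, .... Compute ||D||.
||D|| = 2

For a diagonal operator on l^2 with entries d_n, ||D|| = sup_n |d_n|. Here d_1 = 1, d_2 = 3/2, ..., and d_n = 2 - 1/n increases monotonically toward 2. All terms lie in [1, 2), so |d_n| = d_n and the supremum is the limit 2, which is not attained by any individual d_n. Hence ||D|| = 2.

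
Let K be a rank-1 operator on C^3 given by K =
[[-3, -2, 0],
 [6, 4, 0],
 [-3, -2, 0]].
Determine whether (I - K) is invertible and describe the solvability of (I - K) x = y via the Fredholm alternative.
(I - K) is singular (det(I - K) = 0, i.e. 1 ∈ sigma(K)). (I - K) x = y is solvable iff y ⊥ ker((I - K)^*) = span{(-3, -2, 0)}, i.e. iff -3y_1 - 2y_2 = 0. When solvable, the solutions are x = y + c·(1, -2, 1), c arbitrary (ker(I - K) = span{(1, -2, 1)}, dimension 1).

K has rank 1, so it is an outer product K = u v^T: every row of K is a multiple of one row vector. Reading off the entries, u = (1, -2, 1) and v = (-3, -2, 0) (row i of K equals u_i·v^T). A rank-one matrix u v^T satisfies K u = u (v·u) and kills the (2)-dimensional subspace v^⊥, so its characteristic polynomial is lambda^2 (lambda - v·u) with v·u = tr K = 1. Hence the eigenvalues of I - K are 1 (multiplicity 2) and 1 - (1) = 0, so det(I - K) = 0. (Direct check: I - K =
[[4, 2, 0],
 [-6, -3, 0],
 [3, 2, 1]]
has determinant 0.) So 1 is an eigenvalue of K and (I - K) is not invertible. The finite-dimensional Fredholm alternative says: either (I - K) is invertible, or ker(I - K) ≠ {0} and then range(I - K) = ker((I - K)^*)^⊥, with dim ker(I - K) = dim ker((I - K)^*). We are in the second case, so we need both kernels. Kernel of I - K: (I - K) u = u - u (v·u) = u - u = 0, so ker(I - K) = span{u} = span{(1, -2, 1)} (it is exactly 1-dimensional because rank(I - K) = 2). Kernel of the adjoint: K is real, so (I - K)^* = I - K^T = I - v u^T, and (I - v u^T) v = v - v (u·v) = 0; hence ker((I - K)^*) = span{v} = span{(-3, -2, 0)}. Therefore (I - K) x = y is solvable iff <y, v> = 0, i.e. iff -3y_1 - 2y_2 = 0. When this holds, K y = u (v·y) = 0, so (I - K) y = y and x = y is a particular solution; the full solution set is the line x = y + c·u = y + c·(1, -2, 1), c ∈ C.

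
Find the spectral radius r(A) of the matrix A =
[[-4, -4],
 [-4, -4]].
r(A) = 8

The eigenvalues of A are the roots of its characteristic polynomial. With M = A (coefficients from the trace and determinant):
  p(λ) = det(λ I - M) = λ^2 + 8λ.
For λ^2 + 8λ the discriminant is 64. It is a perfect square (8^2), so the roots are rational: λ = (-8 ± 8)/2 = 0, -8.
Thus the eigenvalues (to 4 decimals) are 0 (modulus 0); -8 (modulus 8). The spectral radius is the largest modulus: r(A) = 8. (Cross-check: r(A) ≤ ||A||_2 ≈ 8; equality holds whenever A is normal, though it can also hold for some non-normal A.)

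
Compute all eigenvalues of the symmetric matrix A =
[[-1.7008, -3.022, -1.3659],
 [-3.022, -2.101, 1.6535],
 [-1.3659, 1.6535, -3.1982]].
sigma(A) ≈ {-5, -4, 2}

A is real symmetric, so its spectrum consists of real eigenvalues. Expanding the characteristic polynomial of the displayed matrix gives
  det(λ I - A) = p(λ) = λ^3 + (7)λ^2 + (2)λ + (-40).
Solving p(λ) = 0 yields eigenvalues ≈ -5, -4, 2. (A is shown rounded to 4 decimals, so these recover the underlying integer eigenvalues to within that precision.)
Verification: the trace of A = -7 equals the sum of eigenvalues -7, and det(A) ≈ 39.9995 matches the eigenvalue product 40.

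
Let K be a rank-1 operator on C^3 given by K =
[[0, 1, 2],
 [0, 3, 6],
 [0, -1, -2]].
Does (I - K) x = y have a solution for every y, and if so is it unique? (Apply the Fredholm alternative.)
(I - K) is singular (det(I - K) = 0, i.e. 1 ∈ sigma(K)). (I - K) x = y is solvable iff y ⊥ ker((I - K)^*) = span{(0, 1, 2)}, i.e. iff y_2 + 2y_3 = 0. When solvable, the solutions are x = y + c·(1, 3, -1), c arbitrary (ker(I - K) = span{(1, 3, -1)}, dimension 1).

K has rank 1, so it is an outer product K = u v^T: every row of K is a multiple of one row vector. Reading off the entries, u = (1, 3, -1) and v = (0, 1, 2) (row i of K equals u_i·v^T). A rank-one matrix u v^T satisfies K u = u (v·u) and kills the (2)-dimensional subspace v^⊥, so its characteristic polynomial is lambda^2 (lambda - v·u) with v·u = tr K = 1. Hence the eigenvalues of I - K are 1 (multiplicity 2) and 1 - (1) = 0, so det(I - K) = 0. (Direct check: I - K =
[[1, -1, -2],
 [0, -2, -6],
 [0, 1, 3]]
has determinant 0.) So 1 is an eigenvalue of K and (I - K) is not invertible. The finite-dimensional Fredholm alternative says: either (I - K) is invertible, or ker(I - K) ≠ {0} and then range(I - K) = ker((I - K)^*)^⊥, with dim ker(I - K) = dim ker((I - K)^*). We are in the second case, so we need both kernels. Kernel of I - K: (I - K) u = u - u (v·u) = u - u = 0, so ker(I - K) = span{u} = span{(1, 3, -1)} (it is exactly 1-dimensional because rank(I - K) = 2). Kernel of the adjoint: K is real, so (I - K)^* = I - K^T = I - v u^T, and (I - v u^T) v = v - v (u·v) = 0; hence ker((I - K)^*) = span{v} = span{(0, 1, 2)}. Therefore (I - K) x = y is solvable iff <y, v> = 0, i.e. iff y_2 + 2y_3 = 0. When this holds, K y = u (v·y) = 0, so (I - K) y = y and x = y is a particular solution; the full solution set is the line x = y + c·u = y + c·(1, 3, -1), c ∈ C.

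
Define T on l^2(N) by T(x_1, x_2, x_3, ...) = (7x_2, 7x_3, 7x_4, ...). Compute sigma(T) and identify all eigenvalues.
sigma(T) = closed disk {z in C : |z| ≤ 7}; sigma_p(T) = open disk {z in C : |z| < 7}

Note T = 7·V where V is the unit left shift (V x)_k = x_{k+1}; so sigma(T) = 7·sigma(V) and ||T|| = 7||V||. ||T x||^2 = 49sum_{k≥2} |x_k|^2 ≤ 49||x||^2, with equality on {x : x_1 = 0}, so ||T|| = 7. For any lambda with |lambda| < 7, set r = lambda/7 (|r| < 1); the vector x = (1, r, r^2, ...) is in l^2 and satisfies T x = 7(r, r^2, ...) = lambda x, so lambda is an eigenvalue. On the boundary |lambda| = 7 the geometric series diverges, so no l^2 eigenvector exists, but these lambda lie in the approximate point spectrum. Hence sigma(T) is the closed disk of radius 7 and sigma_p(T) is the open disk.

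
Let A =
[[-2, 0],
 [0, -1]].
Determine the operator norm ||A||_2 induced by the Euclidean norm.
||A||_2 = 2 (= sqrt(largest eigenvalue of A^T A))

||A||_2 = sigma_max(A) = sqrt(lambda_max(A^T A)). Form the symmetric matrix M = A^T A =
[[4, 0],
 [0, 1]].
Its characteristic polynomial (trace, determinant of M give the coefficients) is
  p(λ) = det(λ I - M) = λ^2 - 5λ + 4.
For λ^2 - 5λ + 4 the discriminant is 9. It is a perfect square (3^2), so the roots are rational: λ = (5 ± 3)/2 = 4, 1.
So the eigenvalues of A^T A are ≈ 1, 4 (all ≥ 0, as they must be for A^T A). The largest is λ_max = 4, hence ||A||_2 = sqrt(λ_max) = 2.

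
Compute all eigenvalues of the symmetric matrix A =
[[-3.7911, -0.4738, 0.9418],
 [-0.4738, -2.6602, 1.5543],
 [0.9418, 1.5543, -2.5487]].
sigma(A) ≈ {-5, -3, -1}

A is real symmetric, so its spectrum consists of real eigenvalues. Expanding the characteristic polynomial of the displayed matrix gives
  det(λ I - A) = p(λ) = λ^3 + (9)λ^2 + (23)λ + (15).
Solving p(λ) = 0 yields eigenvalues ≈ -5, -3, -1. (A is shown rounded to 4 decimals, so these recover the underlying integer eigenvalues to within that precision.)
Verification: the trace of A = -9 equals the sum of eigenvalues -9, and det(A) ≈ -15.0006 matches the eigenvalue product -15.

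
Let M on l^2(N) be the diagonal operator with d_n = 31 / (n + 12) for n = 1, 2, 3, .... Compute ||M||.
||M|| = 31/13 (attained at n = 1)

For M diagonal, ||M|| = sup_n |d_n| = sup_n 31/(n + 12). This is positive and strictly decreasing in n, so the supremum is attained at n = 1: d_1 = 31/(1 + 12) = 31/13. Hence ||M|| = 31/13.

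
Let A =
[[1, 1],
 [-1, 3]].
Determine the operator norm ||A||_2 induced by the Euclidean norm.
||A||_2 = sqrt((12 + sqrt(80))/2) ≈ 3.2361 (= sqrt(largest eigenvalue of A^T A))

||A||_2 = sigma_max(A) = sqrt(lambda_max(A^T A)). Form the symmetric matrix M = A^T A =
[[2, -2],
 [-2, 10]].
Its characteristic polynomial (trace, determinant of M give the coefficients) is
  p(λ) = det(λ I - M) = λ^2 - 12λ + 16.
For λ^2 - 12λ + 16 the discriminant is 80. It is nonnegative but not a perfect square, so the roots are real and irrational: λ = (12 ± sqrt(80))/2 ≈ 10.4721, 1.5279.
So the eigenvalues of A^T A are ≈ 1.5279, 10.4721 (all ≥ 0, as they must be for A^T A). The largest is λ_max = (12 + sqrt(80))/2 ≈ 10.4721, hence ||A||_2 = sqrt(λ_max) = sqrt((12 + sqrt(80))/2) ≈ 3.2361.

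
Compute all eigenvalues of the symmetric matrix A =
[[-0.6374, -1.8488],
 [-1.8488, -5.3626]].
sigma(A) ≈ {-6, 0}

A is real symmetric, so its spectrum consists of real eigenvalues. Expanding the characteristic polynomial of the displayed matrix gives
  det(λ I - A) = p(λ) = λ^2 + (6)λ + (0).
Solving p(λ) = 0 yields eigenvalues ≈ -6, 0. (A is shown rounded to 4 decimals, so these recover the underlying integer eigenvalues to within that precision.)
Verification: the trace of A = -6 equals the sum of eigenvalues -6, and det(A) ≈ 0.0001 matches the eigenvalue product 0.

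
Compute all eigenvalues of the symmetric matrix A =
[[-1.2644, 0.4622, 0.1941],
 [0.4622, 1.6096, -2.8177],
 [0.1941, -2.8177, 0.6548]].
sigma(A) ≈ {-2, -1, 4}

A is real symmetric, so its spectrum consists of real eigenvalues. Expanding the characteristic polynomial of the displayed matrix gives
  det(λ I - A) = p(λ) = λ^3 + (-1)λ^2 + (-10)λ + (-8).
Solving p(λ) = 0 yields eigenvalues ≈ -2, -1, 4. (A is shown rounded to 4 decimals, so these recover the underlying integer eigenvalues to within that precision.)
Verification: the trace of A = 1 equals the sum of eigenvalues 1, and det(A) ≈ 7.9999 matches the eigenvalue product 8.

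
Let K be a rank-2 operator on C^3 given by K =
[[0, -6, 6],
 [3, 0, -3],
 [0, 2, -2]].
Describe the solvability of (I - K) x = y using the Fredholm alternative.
(I - K) is invertible (det(I - K) = 27 ≠ 0), so for every y in C^3 the equation (I - K) x = y has a unique solution.

K has rank 2 and factors as K = U V^T = u1 v1^T + u2 v2^T with u1 = (0, -3, 0), v1 = (-1, 0, 1), u2 = (-3, 0, 1), v2 = (0, 2, -2) (multiplying out reproduces the displayed K). The nonzero eigenvalues of U V^T coincide with those of the 2 x 2 matrix G = V^T U = [[v1·u1, v1·u2], [v2·u1, v2·u2]] = [[0, 4], [-6, -2]], and by the Sylvester determinant identity det(I_3 - U V^T) = det(I_2 - V^T U) = det([[1, -4], [6, 3]]) = (1)(3) - (-4)(6) = 27. (Direct check: I - K =
[[1, 6, -6],
 [-3, 1, 3],
 [0, -2, 3]]
has determinant 27.) The finite-dimensional Fredholm alternative says: either (I - K) is invertible, or ker(I - K) ≠ {0} and then range(I - K) = ker((I - K)^*)^⊥, with dim ker(I - K) = dim ker((I - K)^*). Since det(I - K) ≠ 0, 1 is not an eigenvalue of K and ker(I - K) = {0}, so we are in the first case: for every y there is a unique x = (I - K)^(-1) y. (Explicitly, by the Woodbury identity, (I - U V^T)^(-1) = I + U (I_2 - G)^(-1) V^T.)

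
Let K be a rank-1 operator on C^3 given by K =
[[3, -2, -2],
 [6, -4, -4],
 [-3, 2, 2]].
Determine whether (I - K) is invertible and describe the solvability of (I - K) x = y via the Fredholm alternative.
(I - K) is singular (det(I - K) = 0, i.e. 1 ∈ sigma(K)). (I - K) x = y is solvable iff y ⊥ ker((I - K)^*) = span{(3, -2, -2)}, i.e. iff 3y_1 - 2y_2 - 2y_3 = 0. When solvable, the solutions are x = y + c·(1, 2, -1), c arbitrary (ker(I - K) = span{(1, 2, -1)}, dimension 1).

K has rank 1, so it is an outer product K = u v^T: every row of K is a multiple of one row vector. Reading off the entries, u = (1, 2, -1) and v = (3, -2, -2) (row i of K equals u_i·v^T). A rank-one matrix u v^T satisfies K u = u (v·u) and kills the (2)-dimensional subspace v^⊥, so its characteristic polynomial is lambda^2 (lambda - v·u) with v·u = tr K = 1. Hence the eigenvalues of I - K are 1 (multiplicity 2) and 1 - (1) = 0, so det(I - K) = 0. (Direct check: I - K =
[[-2, 2, 2],
 [-6, 5, 4],
 [3, -2, -1]]
has determinant 0.) So 1 is an eigenvalue of K and (I - K) is not invertible. The finite-dimensional Fredholm alternative says: either (I - K) is invertible, or ker(I - K) ≠ {0} and then range(I - K) = ker((I - K)^*)^⊥, with dim ker(I - K) = dim ker((I - K)^*). We are in the second case, so we need both kernels. Kernel of I - K: (I - K) u = u - u (v·u) = u - u = 0, so ker(I - K) = span{u} = span{(1, 2, -1)} (it is exactly 1-dimensional because rank(I - K) = 2). Kernel of the adjoint: K is real, so (I - K)^* = I - K^T = I - v u^T, and (I - v u^T) v = v - v (u·v) = 0; hence ker((I - K)^*) = span{v} = span{(3, -2, -2)}. Therefore (I - K) x = y is solvable iff <y, v> = 0, i.e. iff 3y_1 - 2y_2 - 2y_3 = 0. When this holds, K y = u (v·y) = 0, so (I - K) y = y and x = y is a particular solution; the full solution set is the line x = y + c·u = y + c·(1, 2, -1), c ∈ C.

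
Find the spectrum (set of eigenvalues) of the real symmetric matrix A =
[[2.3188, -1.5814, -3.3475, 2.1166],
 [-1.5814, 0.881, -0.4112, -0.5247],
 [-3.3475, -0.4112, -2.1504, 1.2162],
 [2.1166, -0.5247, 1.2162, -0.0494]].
sigma(A) ≈ {-5, 0, 1, 5}

A is real symmetric, so its spectrum consists of real eigenvalues. Expanding the characteristic polynomial of the displayed matrix gives
  det(λ I - A) = p(λ) = λ^4 + (-1)λ^3 + (-25)λ^2 + (24.9981)λ + (0).
Solving p(λ) = 0 yields eigenvalues ≈ -5, 0, 1, 5. (A is shown rounded to 4 decimals, so these recover the underlying integer eigenvalues to within that precision.)
Verification: the trace of A = 1 equals the sum of eigenvalues 1, and det(A) ≈ -0.0005 matches the eigenvalue product 0.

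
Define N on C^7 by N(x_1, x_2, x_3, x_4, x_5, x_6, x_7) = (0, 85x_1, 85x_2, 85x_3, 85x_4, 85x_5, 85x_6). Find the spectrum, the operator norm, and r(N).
sigma(N) = {0}; ||N|| = 85; r(N) = 0. (N is nilpotent with N^7 = 0.)

On C^7, N is a strictly lower-triangular matrix with 85 on the subdiagonal and zeros elsewhere, so its characteristic polynomial is lambda^7 and every eigenvalue is 0: sigma(N) = {0}. For the operator norm, N e_i = 85e_{i+1} for i = 1, ..., 6 and N e_7 = 0, so the singular values of N are 85 (with multiplicity 6) and 0; hence ||N|| = 85. The spectral radius r(N) = max|lambda| = 0. Note ||N|| > r(N) — characteristic of non-normal nilpotent operators. Indeed N^7 = 0.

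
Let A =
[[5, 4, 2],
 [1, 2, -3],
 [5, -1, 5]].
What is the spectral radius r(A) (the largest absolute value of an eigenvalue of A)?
r(A) ≈ 6.8626

The eigenvalues of A are the roots of its characteristic polynomial. With M = A (coefficients from the trace, the sum of principal 2x2 minors, and det A):
  p(λ) = det(λ I - M) = λ^3 - 12λ^2 + 28λ + 67.
No integer candidate from the rational root theorem (±divisors of 67) is a root, so the roots are irrational. The cubic discriminant is Δ = -38227 < 0, so there is one real root and a complex-conjugate pair. p(-2) = -45 and p(-1) = 26 have opposite signs, so a root lies in (-2, -1); Newton's method refines it to λ ≈ -1.4226. Dividing out (λ - (-1.4226)) leaves approximately λ^2 - 13.4226λ + 47.0956. For λ^2 - 13.4226λ + 47.0956 the discriminant is -8.215. It is negative, so the remaining roots are the complex-conjugate pair λ ≈ 6.7113 ± 1.4331i. Their product equals the constant term, so |λ|^2 ≈ 47.0956 and |λ| ≈ 6.8626.
Thus the eigenvalues (to 4 decimals) are -1.4226 (modulus 1.4226); 6.7113 ± 1.4331i (modulus 6.8626). The spectral radius is the largest modulus: r(A) ≈ 6.8626. (Cross-check: r(A) ≤ ||A||_2 ≈ 8.912; equality holds whenever A is normal, though it can also hold for some non-normal A.)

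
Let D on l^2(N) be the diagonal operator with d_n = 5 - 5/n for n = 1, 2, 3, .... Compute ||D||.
||D|| = 5

For a diagonal operator on l^2 with entries d_n, ||D|| = sup_n |d_n|. Here d_1 = 0, d_2 = 5/2, ..., and d_n = 5 - 5/n increases monotonically toward 5. All terms lie in [0, 5), so |d_n| = d_n and the supremum is the limit 5, which is not attained by any individual d_n. Hence ||D|| = 5.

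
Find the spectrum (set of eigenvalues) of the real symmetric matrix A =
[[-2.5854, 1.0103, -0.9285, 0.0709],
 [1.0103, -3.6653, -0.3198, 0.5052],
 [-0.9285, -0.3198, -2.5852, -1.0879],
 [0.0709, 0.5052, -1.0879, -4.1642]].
sigma(A) ≈ {-5, -4, -3, -1}

A is real symmetric, so its spectrum consists of real eigenvalues. Expanding the characteristic polynomial of the displayed matrix gives
  det(λ I - A) = p(λ) = λ^4 + (13)λ^3 + (59.0012)λ^2 + (107.0043)λ + (60.005).
Solving p(λ) = 0 yields eigenvalues ≈ -5, -4, -3, -1. (A is shown rounded to 4 decimals, so these recover the underlying integer eigenvalues to within that precision.)
Verification: the trace of A = -13 equals the sum of eigenvalues -13, and det(A) ≈ 60.0050 matches the eigenvalue product 60.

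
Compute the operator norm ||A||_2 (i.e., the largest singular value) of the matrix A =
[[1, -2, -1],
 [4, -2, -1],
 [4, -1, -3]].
||A||_2 = sqrt((50 + sqrt(2200))/2) ≈ 6.9608 (= sqrt(largest eigenvalue of A^T A))

||A||_2 = sigma_max(A) = sqrt(lambda_max(A^T A)). Form the symmetric matrix M = A^T A =
[[33, -14, -17],
 [-14, 9, 7],
 [-17, 7, 11]].
Its characteristic polynomial (trace, sum of principal 2x2 minors, determinant of M give the coefficients) is
  p(λ) = det(λ I - M) = λ^3 - 53λ^2 + 225λ - 225.
By the rational root theorem any rational root is an integer divisor of 225. Testing λ = 3: p(3) = 27 - 477 + 675 - 225 = 0, so λ = 3 is a root. Dividing out (λ - 3) leaves p(λ) = (λ - 3)(λ^2 - 50λ + 75). For λ^2 - 50λ + 75 the discriminant is 2200. It is nonnegative but not a perfect square, so the roots are real and irrational: λ = (50 ± sqrt(2200))/2 ≈ 48.4521, 1.5479.
So the eigenvalues of A^T A are ≈ 1.5479, 3, 48.4521 (all ≥ 0, as they must be for A^T A). The largest is λ_max = (50 + sqrt(2200))/2 ≈ 48.4521, hence ||A||_2 = sqrt(λ_max) = sqrt((50 + sqrt(2200))/2) ≈ 6.9608.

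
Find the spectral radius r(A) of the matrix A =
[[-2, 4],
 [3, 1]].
r(A) = (1 + sqrt(57))/2 ≈ 4.2749

The eigenvalues of A are the roots of its characteristic polynomial. With M = A (coefficients from the trace and determinant):
  p(λ) = det(λ I - M) = λ^2 + λ - 14.
For λ^2 + λ - 14 the discriminant is 57. It is nonnegative but not a perfect square, so the roots are real and irrational: λ = (-1 ± sqrt(57))/2 ≈ 3.2749, -4.2749.
Thus the eigenvalues (to 4 decimals) are 3.2749 (modulus 3.2749); -4.2749 (modulus 4.2749). The spectral radius is the largest modulus: r(A) = (1 + sqrt(57))/2 ≈ 4.2749. (Cross-check: r(A) ≤ ||A||_2 ≈ 4.515; equality holds whenever A is normal, though it can also hold for some non-normal A.)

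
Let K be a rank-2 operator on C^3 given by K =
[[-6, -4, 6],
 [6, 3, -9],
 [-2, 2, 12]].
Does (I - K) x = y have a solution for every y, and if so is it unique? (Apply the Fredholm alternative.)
(I - K) is invertible (det(I - K) = -8 ≠ 0), so for every y in C^3 the equation (I - K) x = y has a unique solution.

K has rank 2 and factors as K = U V^T = u1 v1^T + u2 v2^T with u1 = (1, 0, -3), v1 = (0, -1, -3), u2 = (3, -3, 1), v2 = (-2, -1, 3) (multiplying out reproduces the displayed K). The nonzero eigenvalues of U V^T coincide with those of the 2 x 2 matrix G = V^T U = [[v1·u1, v1·u2], [v2·u1, v2·u2]] = [[9, 0], [-11, 0]], and by the Sylvester determinant identity det(I_3 - U V^T) = det(I_2 - V^T U) = det([[-8, 0], [11, 1]]) = (-8)(1) - (0)(11) = -8. (Direct check: I - K =
[[7, 4, -6],
 [-6, -2, 9],
 [2, -2, -11]]
has determinant -8.) The finite-dimensional Fredholm alternative says: either (I - K) is invertible, or ker(I - K) ≠ {0} and then range(I - K) = ker((I - K)^*)^⊥, with dim ker(I - K) = dim ker((I - K)^*). Since det(I - K) ≠ 0, 1 is not an eigenvalue of K and ker(I - K) = {0}, so we are in the first case: for every y there is a unique x = (I - K)^(-1) y. (Explicitly, by the Woodbury identity, (I - U V^T)^(-1) = I + U (I_2 - G)^(-1) V^T.)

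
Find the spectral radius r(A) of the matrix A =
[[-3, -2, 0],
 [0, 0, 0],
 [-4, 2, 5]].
r(A) = 5

The eigenvalues of A are the roots of its characteristic polynomial. With M = A (coefficients from the trace, the sum of principal 2x2 minors, and det A):
  p(λ) = det(λ I - M) = λ^3 - 2λ^2 - 15λ.
The constant term is 0, so λ = 0 is a root. Dividing out λ leaves p(λ) = λ(λ^2 - 2λ - 15). For λ^2 - 2λ - 15 the discriminant is 64. It is a perfect square (8^2), so the roots are rational: λ = (2 ± 8)/2 = 5, -3.
Thus the eigenvalues (to 4 decimals) are 5 (modulus 5); -3 (modulus 3); 0 (modulus 0). The spectral radius is the largest modulus: r(A) = 5. (Cross-check: r(A) ≤ ||A||_2 ≈ 6.8475; equality holds whenever A is normal, though it can also hold for some non-normal A.)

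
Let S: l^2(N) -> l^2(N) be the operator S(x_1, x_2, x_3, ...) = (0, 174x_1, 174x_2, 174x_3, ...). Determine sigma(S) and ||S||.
sigma(S) = closed disk {z in C : |z| ≤ 174}; ||S|| = 174

Note S = 174·U where U is the unit right shift (U x)_k = x_{k-1} (with x_0 := 0); so ||S|| = 174||U|| and sigma(S) = 174·sigma(U). ||S x||^2 = sum_{k≥1} |174x_k|^2 = 30276||x||^2, so ||S|| = 174 and sigma(S) ⊂ {|z| ≤ 174}. For any |lambda| < 174, the equation (S - lambda I) x = 0 forces x_1 = 0, then 174x_k = lambda x_{k+1} ⇒ x = 0, so S has no eigenvalues. But (S - lambda I) is not surjective for |lambda| < 174: solving (S - lambda I) x = e_1 would require x_n proportional to (lambda/174)^(-n), which is not in l^2. So every |lambda| < 174 lies in the residual spectrum. The boundary |lambda| = 174 is in the approximate point spectrum (the spectrum is closed). Hence sigma(S) is the closed disk of radius 174.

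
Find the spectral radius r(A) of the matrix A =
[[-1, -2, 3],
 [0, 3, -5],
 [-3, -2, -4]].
r(A) ≈ 3.8369

The eigenvalues of A are the roots of its characteristic polynomial. With M = A (coefficients from the trace, the sum of principal 2x2 minors, and det A):
  p(λ) = det(λ I - M) = λ^3 + 2λ^2 - 12λ - 19.
No integer candidate from the rational root theorem (±divisors of 19) is a root, so the roots are irrational. The cubic discriminant is Δ = 6557 > 0, so there are three distinct real roots. p(-4) = -3 and p(-3) = 8 have opposite signs, so a root lies in (-4, -3); Newton's method refines it to λ ≈ -3.8369. p(-2) = 5 and p(-1) = -6 have opposite signs, so a root lies in (-2, -1); Newton's method refines it to λ ≈ -1.4889. p(3) = -10 and p(4) = 29 have opposite signs, so a root lies in (3, 4); Newton's method refines it to λ ≈ 3.3258. Check (Vieta): the three roots sum to -2, matching tr M = -2.
Thus the eigenvalues (to 4 decimals) are -3.8369 (modulus 3.8369); -1.4889 (modulus 1.4889); 3.3258 (modulus 3.3258). The spectral radius is the largest modulus: r(A) ≈ 3.8369. (Cross-check: r(A) ≤ ||A||_2 ≈ 7.4375; equality holds whenever A is normal, though it can also hold for some non-normal A.)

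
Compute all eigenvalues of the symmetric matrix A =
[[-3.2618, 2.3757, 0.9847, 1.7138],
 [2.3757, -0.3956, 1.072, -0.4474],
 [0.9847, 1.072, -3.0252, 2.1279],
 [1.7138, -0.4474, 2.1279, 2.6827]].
sigma(A) ≈ {-5, -4, 1, 4}

A is real symmetric, so its spectrum consists of real eigenvalues. Expanding the characteristic polynomial of the displayed matrix gives
  det(λ I - A) = p(λ) = λ^4 + (4)λ^3 + (-21)λ^2 + (-64)λ + (80).
Solving p(λ) = 0 yields eigenvalues ≈ -5, -4, 1, 4. (A is shown rounded to 4 decimals, so these recover the underlying integer eigenvalues to within that precision.)
Verification: the trace of A = -4 equals the sum of eigenvalues -4, and det(A) ≈ 80.0005 matches the eigenvalue product 80.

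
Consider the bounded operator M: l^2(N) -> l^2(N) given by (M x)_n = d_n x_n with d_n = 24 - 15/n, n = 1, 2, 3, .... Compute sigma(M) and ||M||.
sigma(M) = {24 - 15/n : n ≥ 1} ∪ {24}; ||M|| = 24

A bounded diagonal operator on l^2 with diagonal entries d_n has spectrum equal to the closure of {d_n : n ≥ 1}: every d_n is an eigenvalue (with eigenvector e_n), so {d_n} ⊂ sigma(M); the spectrum is closed, so its closure is too; and for lambda not in the closure, (M - lambda I) has bounded inverse (the diagonal entries 1/(d_n - lambda) are bounded). For our sequence d_n = 24 - 15/n, n = 1, 2, 3, ...:
  - {d_n} = {24 - 15/n : n ≥ 1}; the only limit point is 24
  - closure = {24 - 15/n : n ≥ 1} ∪ {24}
For the norm: a diagonal operator has ||M|| = sup_n |d_n|. Here d_n = 24 - 15/n increases monotonically from d_1 = 9 toward 24, with all terms in [9, 24); so sup_n |d_n| = 24 (the supremum is the limit, not attained). So ||M|| = 24.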